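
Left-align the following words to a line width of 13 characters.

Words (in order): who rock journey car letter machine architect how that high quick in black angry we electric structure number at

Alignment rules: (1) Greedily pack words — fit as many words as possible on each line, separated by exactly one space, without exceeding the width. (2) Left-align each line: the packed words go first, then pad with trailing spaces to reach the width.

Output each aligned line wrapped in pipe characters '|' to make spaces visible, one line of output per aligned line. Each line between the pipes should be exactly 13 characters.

Line 1: ['who', 'rock'] (min_width=8, slack=5)
Line 2: ['journey', 'car'] (min_width=11, slack=2)
Line 3: ['letter'] (min_width=6, slack=7)
Line 4: ['machine'] (min_width=7, slack=6)
Line 5: ['architect', 'how'] (min_width=13, slack=0)
Line 6: ['that', 'high'] (min_width=9, slack=4)
Line 7: ['quick', 'in'] (min_width=8, slack=5)
Line 8: ['black', 'angry'] (min_width=11, slack=2)
Line 9: ['we', 'electric'] (min_width=11, slack=2)
Line 10: ['structure'] (min_width=9, slack=4)
Line 11: ['number', 'at'] (min_width=9, slack=4)

Answer: |who rock     |
|journey car  |
|letter       |
|machine      |
|architect how|
|that high    |
|quick in     |
|black angry  |
|we electric  |
|structure    |
|number at    |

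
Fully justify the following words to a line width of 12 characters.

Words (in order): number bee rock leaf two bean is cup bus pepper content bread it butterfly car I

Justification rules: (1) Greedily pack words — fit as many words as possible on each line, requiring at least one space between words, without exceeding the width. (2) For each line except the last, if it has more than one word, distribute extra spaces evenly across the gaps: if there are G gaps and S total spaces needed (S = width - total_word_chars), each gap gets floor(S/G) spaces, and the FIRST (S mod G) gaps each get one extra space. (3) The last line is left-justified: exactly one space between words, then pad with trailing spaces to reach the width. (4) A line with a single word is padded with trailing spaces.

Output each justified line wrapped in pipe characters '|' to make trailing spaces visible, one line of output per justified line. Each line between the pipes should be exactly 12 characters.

Answer: |number   bee|
|rock    leaf|
|two  bean is|
|cup      bus|
|pepper      |
|content     |
|bread     it|
|butterfly   |
|car I       |

Derivation:
Line 1: ['number', 'bee'] (min_width=10, slack=2)
Line 2: ['rock', 'leaf'] (min_width=9, slack=3)
Line 3: ['two', 'bean', 'is'] (min_width=11, slack=1)
Line 4: ['cup', 'bus'] (min_width=7, slack=5)
Line 5: ['pepper'] (min_width=6, slack=6)
Line 6: ['content'] (min_width=7, slack=5)
Line 7: ['bread', 'it'] (min_width=8, slack=4)
Line 8: ['butterfly'] (min_width=9, slack=3)
Line 9: ['car', 'I'] (min_width=5, slack=7)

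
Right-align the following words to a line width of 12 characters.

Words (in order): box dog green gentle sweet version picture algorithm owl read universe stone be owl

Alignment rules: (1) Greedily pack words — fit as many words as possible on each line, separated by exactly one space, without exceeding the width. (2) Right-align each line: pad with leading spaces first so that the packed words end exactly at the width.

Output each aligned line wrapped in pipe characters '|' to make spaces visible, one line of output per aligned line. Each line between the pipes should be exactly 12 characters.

Line 1: ['box', 'dog'] (min_width=7, slack=5)
Line 2: ['green', 'gentle'] (min_width=12, slack=0)
Line 3: ['sweet'] (min_width=5, slack=7)
Line 4: ['version'] (min_width=7, slack=5)
Line 5: ['picture'] (min_width=7, slack=5)
Line 6: ['algorithm'] (min_width=9, slack=3)
Line 7: ['owl', 'read'] (min_width=8, slack=4)
Line 8: ['universe'] (min_width=8, slack=4)
Line 9: ['stone', 'be', 'owl'] (min_width=12, slack=0)

Answer: |     box dog|
|green gentle|
|       sweet|
|     version|
|     picture|
|   algorithm|
|    owl read|
|    universe|
|stone be owl|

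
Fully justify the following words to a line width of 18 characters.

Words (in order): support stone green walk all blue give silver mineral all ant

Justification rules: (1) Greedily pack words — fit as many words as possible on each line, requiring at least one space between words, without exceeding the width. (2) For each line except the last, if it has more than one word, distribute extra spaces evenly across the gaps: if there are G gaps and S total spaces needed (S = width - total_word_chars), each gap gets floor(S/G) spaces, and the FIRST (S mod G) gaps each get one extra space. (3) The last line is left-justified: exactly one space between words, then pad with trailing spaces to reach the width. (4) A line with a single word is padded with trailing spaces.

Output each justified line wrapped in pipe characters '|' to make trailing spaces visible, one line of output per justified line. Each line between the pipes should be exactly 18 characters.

Line 1: ['support', 'stone'] (min_width=13, slack=5)
Line 2: ['green', 'walk', 'all'] (min_width=14, slack=4)
Line 3: ['blue', 'give', 'silver'] (min_width=16, slack=2)
Line 4: ['mineral', 'all', 'ant'] (min_width=15, slack=3)

Answer: |support      stone|
|green   walk   all|
|blue  give  silver|
|mineral all ant   |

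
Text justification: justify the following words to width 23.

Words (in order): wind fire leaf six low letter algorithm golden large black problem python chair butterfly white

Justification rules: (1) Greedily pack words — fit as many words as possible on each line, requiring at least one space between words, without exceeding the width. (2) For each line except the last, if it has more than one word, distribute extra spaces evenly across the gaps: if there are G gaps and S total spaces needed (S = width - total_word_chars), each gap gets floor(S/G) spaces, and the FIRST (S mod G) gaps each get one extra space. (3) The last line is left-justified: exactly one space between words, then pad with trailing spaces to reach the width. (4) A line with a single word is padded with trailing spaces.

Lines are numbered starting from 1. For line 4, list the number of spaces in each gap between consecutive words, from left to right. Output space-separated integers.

Answer: 2 1

Derivation:
Line 1: ['wind', 'fire', 'leaf', 'six', 'low'] (min_width=22, slack=1)
Line 2: ['letter', 'algorithm', 'golden'] (min_width=23, slack=0)
Line 3: ['large', 'black', 'problem'] (min_width=19, slack=4)
Line 4: ['python', 'chair', 'butterfly'] (min_width=22, slack=1)
Line 5: ['white'] (min_width=5, slack=18)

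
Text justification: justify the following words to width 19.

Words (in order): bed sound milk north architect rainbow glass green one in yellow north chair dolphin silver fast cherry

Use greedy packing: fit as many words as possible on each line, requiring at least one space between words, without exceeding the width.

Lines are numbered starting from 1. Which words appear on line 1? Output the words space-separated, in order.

Line 1: ['bed', 'sound', 'milk'] (min_width=14, slack=5)
Line 2: ['north', 'architect'] (min_width=15, slack=4)
Line 3: ['rainbow', 'glass', 'green'] (min_width=19, slack=0)
Line 4: ['one', 'in', 'yellow', 'north'] (min_width=19, slack=0)
Line 5: ['chair', 'dolphin'] (min_width=13, slack=6)
Line 6: ['silver', 'fast', 'cherry'] (min_width=18, slack=1)

Answer: bed sound milk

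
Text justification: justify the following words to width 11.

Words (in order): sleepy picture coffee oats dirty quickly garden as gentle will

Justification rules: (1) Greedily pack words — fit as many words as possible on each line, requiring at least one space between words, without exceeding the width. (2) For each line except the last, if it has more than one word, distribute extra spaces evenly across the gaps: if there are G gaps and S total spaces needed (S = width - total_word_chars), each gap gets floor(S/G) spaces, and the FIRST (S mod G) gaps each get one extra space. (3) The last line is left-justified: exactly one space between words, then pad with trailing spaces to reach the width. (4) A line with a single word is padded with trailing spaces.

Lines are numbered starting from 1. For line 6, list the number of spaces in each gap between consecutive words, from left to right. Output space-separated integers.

Answer: 3

Derivation:
Line 1: ['sleepy'] (min_width=6, slack=5)
Line 2: ['picture'] (min_width=7, slack=4)
Line 3: ['coffee', 'oats'] (min_width=11, slack=0)
Line 4: ['dirty'] (min_width=5, slack=6)
Line 5: ['quickly'] (min_width=7, slack=4)
Line 6: ['garden', 'as'] (min_width=9, slack=2)
Line 7: ['gentle', 'will'] (min_width=11, slack=0)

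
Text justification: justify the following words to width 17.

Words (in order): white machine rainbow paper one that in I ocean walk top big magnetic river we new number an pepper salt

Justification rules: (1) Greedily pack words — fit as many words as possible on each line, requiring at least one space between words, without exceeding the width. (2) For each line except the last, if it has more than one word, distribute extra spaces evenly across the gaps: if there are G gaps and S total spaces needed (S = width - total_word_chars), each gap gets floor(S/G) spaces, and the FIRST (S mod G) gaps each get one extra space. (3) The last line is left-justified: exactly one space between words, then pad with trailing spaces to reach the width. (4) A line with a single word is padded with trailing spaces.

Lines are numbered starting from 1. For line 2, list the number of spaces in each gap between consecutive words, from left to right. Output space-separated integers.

Line 1: ['white', 'machine'] (min_width=13, slack=4)
Line 2: ['rainbow', 'paper', 'one'] (min_width=17, slack=0)
Line 3: ['that', 'in', 'I', 'ocean'] (min_width=15, slack=2)
Line 4: ['walk', 'top', 'big'] (min_width=12, slack=5)
Line 5: ['magnetic', 'river', 'we'] (min_width=17, slack=0)
Line 6: ['new', 'number', 'an'] (min_width=13, slack=4)
Line 7: ['pepper', 'salt'] (min_width=11, slack=6)

Answer: 1 1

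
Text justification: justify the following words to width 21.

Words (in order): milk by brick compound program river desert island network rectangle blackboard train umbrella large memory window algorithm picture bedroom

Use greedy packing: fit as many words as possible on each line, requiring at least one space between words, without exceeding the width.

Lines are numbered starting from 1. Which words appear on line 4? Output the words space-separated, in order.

Line 1: ['milk', 'by', 'brick'] (min_width=13, slack=8)
Line 2: ['compound', 'program'] (min_width=16, slack=5)
Line 3: ['river', 'desert', 'island'] (min_width=19, slack=2)
Line 4: ['network', 'rectangle'] (min_width=17, slack=4)
Line 5: ['blackboard', 'train'] (min_width=16, slack=5)
Line 6: ['umbrella', 'large', 'memory'] (min_width=21, slack=0)
Line 7: ['window', 'algorithm'] (min_width=16, slack=5)
Line 8: ['picture', 'bedroom'] (min_width=15, slack=6)

Answer: network rectangle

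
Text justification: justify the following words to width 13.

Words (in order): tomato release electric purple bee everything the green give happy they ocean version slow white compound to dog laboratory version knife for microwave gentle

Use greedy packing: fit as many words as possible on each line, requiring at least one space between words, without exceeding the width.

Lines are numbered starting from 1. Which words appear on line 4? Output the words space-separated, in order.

Line 1: ['tomato'] (min_width=6, slack=7)
Line 2: ['release'] (min_width=7, slack=6)
Line 3: ['electric'] (min_width=8, slack=5)
Line 4: ['purple', 'bee'] (min_width=10, slack=3)
Line 5: ['everything'] (min_width=10, slack=3)
Line 6: ['the', 'green'] (min_width=9, slack=4)
Line 7: ['give', 'happy'] (min_width=10, slack=3)
Line 8: ['they', 'ocean'] (min_width=10, slack=3)
Line 9: ['version', 'slow'] (min_width=12, slack=1)
Line 10: ['white'] (min_width=5, slack=8)
Line 11: ['compound', 'to'] (min_width=11, slack=2)
Line 12: ['dog'] (min_width=3, slack=10)
Line 13: ['laboratory'] (min_width=10, slack=3)
Line 14: ['version', 'knife'] (min_width=13, slack=0)
Line 15: ['for', 'microwave'] (min_width=13, slack=0)
Line 16: ['gentle'] (min_width=6, slack=7)

Answer: purple bee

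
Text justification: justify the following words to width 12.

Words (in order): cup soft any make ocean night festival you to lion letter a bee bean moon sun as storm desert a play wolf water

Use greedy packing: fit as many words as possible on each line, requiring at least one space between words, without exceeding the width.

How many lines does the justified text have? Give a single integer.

Line 1: ['cup', 'soft', 'any'] (min_width=12, slack=0)
Line 2: ['make', 'ocean'] (min_width=10, slack=2)
Line 3: ['night'] (min_width=5, slack=7)
Line 4: ['festival', 'you'] (min_width=12, slack=0)
Line 5: ['to', 'lion'] (min_width=7, slack=5)
Line 6: ['letter', 'a', 'bee'] (min_width=12, slack=0)
Line 7: ['bean', 'moon'] (min_width=9, slack=3)
Line 8: ['sun', 'as', 'storm'] (min_width=12, slack=0)
Line 9: ['desert', 'a'] (min_width=8, slack=4)
Line 10: ['play', 'wolf'] (min_width=9, slack=3)
Line 11: ['water'] (min_width=5, slack=7)
Total lines: 11

Answer: 11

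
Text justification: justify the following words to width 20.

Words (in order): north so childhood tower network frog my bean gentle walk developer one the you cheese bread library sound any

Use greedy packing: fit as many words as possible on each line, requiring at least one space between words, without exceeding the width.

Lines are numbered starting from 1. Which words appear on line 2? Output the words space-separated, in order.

Answer: tower network frog

Derivation:
Line 1: ['north', 'so', 'childhood'] (min_width=18, slack=2)
Line 2: ['tower', 'network', 'frog'] (min_width=18, slack=2)
Line 3: ['my', 'bean', 'gentle', 'walk'] (min_width=19, slack=1)
Line 4: ['developer', 'one', 'the'] (min_width=17, slack=3)
Line 5: ['you', 'cheese', 'bread'] (min_width=16, slack=4)
Line 6: ['library', 'sound', 'any'] (min_width=17, slack=3)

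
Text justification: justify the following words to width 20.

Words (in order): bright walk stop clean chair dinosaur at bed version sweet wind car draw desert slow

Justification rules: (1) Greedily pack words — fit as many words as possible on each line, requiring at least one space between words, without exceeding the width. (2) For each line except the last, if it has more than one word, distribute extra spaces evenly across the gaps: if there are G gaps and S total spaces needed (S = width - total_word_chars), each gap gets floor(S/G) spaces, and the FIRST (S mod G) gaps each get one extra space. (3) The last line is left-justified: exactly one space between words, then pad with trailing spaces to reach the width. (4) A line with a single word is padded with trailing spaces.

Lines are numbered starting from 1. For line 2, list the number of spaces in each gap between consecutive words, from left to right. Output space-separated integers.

Answer: 1 1

Derivation:
Line 1: ['bright', 'walk', 'stop'] (min_width=16, slack=4)
Line 2: ['clean', 'chair', 'dinosaur'] (min_width=20, slack=0)
Line 3: ['at', 'bed', 'version', 'sweet'] (min_width=20, slack=0)
Line 4: ['wind', 'car', 'draw', 'desert'] (min_width=20, slack=0)
Line 5: ['slow'] (min_width=4, slack=16)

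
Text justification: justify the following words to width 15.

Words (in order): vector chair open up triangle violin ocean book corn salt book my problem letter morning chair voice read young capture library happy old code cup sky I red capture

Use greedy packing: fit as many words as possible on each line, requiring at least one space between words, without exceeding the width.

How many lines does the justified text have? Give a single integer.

Line 1: ['vector', 'chair'] (min_width=12, slack=3)
Line 2: ['open', 'up'] (min_width=7, slack=8)
Line 3: ['triangle', 'violin'] (min_width=15, slack=0)
Line 4: ['ocean', 'book', 'corn'] (min_width=15, slack=0)
Line 5: ['salt', 'book', 'my'] (min_width=12, slack=3)
Line 6: ['problem', 'letter'] (min_width=14, slack=1)
Line 7: ['morning', 'chair'] (min_width=13, slack=2)
Line 8: ['voice', 'read'] (min_width=10, slack=5)
Line 9: ['young', 'capture'] (min_width=13, slack=2)
Line 10: ['library', 'happy'] (min_width=13, slack=2)
Line 11: ['old', 'code', 'cup'] (min_width=12, slack=3)
Line 12: ['sky', 'I', 'red'] (min_width=9, slack=6)
Line 13: ['capture'] (min_width=7, slack=8)
Total lines: 13

Answer: 13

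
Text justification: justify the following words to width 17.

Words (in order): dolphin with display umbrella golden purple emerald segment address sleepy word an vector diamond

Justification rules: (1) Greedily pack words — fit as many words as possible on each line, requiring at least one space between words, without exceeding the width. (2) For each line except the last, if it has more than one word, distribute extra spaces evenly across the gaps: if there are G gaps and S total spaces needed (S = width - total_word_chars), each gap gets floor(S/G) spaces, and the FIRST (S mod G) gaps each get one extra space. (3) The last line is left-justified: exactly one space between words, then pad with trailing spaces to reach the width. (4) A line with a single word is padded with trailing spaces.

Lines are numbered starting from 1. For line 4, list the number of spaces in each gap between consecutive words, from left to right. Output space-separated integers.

Answer: 3

Derivation:
Line 1: ['dolphin', 'with'] (min_width=12, slack=5)
Line 2: ['display', 'umbrella'] (min_width=16, slack=1)
Line 3: ['golden', 'purple'] (min_width=13, slack=4)
Line 4: ['emerald', 'segment'] (min_width=15, slack=2)
Line 5: ['address', 'sleepy'] (min_width=14, slack=3)
Line 6: ['word', 'an', 'vector'] (min_width=14, slack=3)
Line 7: ['diamond'] (min_width=7, slack=10)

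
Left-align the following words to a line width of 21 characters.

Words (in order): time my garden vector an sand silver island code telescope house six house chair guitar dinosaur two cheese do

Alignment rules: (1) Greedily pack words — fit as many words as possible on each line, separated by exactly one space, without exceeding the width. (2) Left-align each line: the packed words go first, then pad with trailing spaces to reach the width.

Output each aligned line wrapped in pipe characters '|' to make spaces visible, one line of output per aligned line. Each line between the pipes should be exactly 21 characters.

Line 1: ['time', 'my', 'garden', 'vector'] (min_width=21, slack=0)
Line 2: ['an', 'sand', 'silver', 'island'] (min_width=21, slack=0)
Line 3: ['code', 'telescope', 'house'] (min_width=20, slack=1)
Line 4: ['six', 'house', 'chair'] (min_width=15, slack=6)
Line 5: ['guitar', 'dinosaur', 'two'] (min_width=19, slack=2)
Line 6: ['cheese', 'do'] (min_width=9, slack=12)

Answer: |time my garden vector|
|an sand silver island|
|code telescope house |
|six house chair      |
|guitar dinosaur two  |
|cheese do            |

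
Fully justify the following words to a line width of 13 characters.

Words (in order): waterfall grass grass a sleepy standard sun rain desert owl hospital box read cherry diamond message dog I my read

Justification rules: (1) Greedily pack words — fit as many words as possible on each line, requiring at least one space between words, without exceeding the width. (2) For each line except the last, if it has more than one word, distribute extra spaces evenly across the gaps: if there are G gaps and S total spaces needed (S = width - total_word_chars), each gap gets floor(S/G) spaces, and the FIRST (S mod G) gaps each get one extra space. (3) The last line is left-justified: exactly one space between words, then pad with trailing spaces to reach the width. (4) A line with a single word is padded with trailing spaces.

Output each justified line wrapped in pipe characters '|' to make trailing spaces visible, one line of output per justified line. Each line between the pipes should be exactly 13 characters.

Line 1: ['waterfall'] (min_width=9, slack=4)
Line 2: ['grass', 'grass', 'a'] (min_width=13, slack=0)
Line 3: ['sleepy'] (min_width=6, slack=7)
Line 4: ['standard', 'sun'] (min_width=12, slack=1)
Line 5: ['rain', 'desert'] (min_width=11, slack=2)
Line 6: ['owl', 'hospital'] (min_width=12, slack=1)
Line 7: ['box', 'read'] (min_width=8, slack=5)
Line 8: ['cherry'] (min_width=6, slack=7)
Line 9: ['diamond'] (min_width=7, slack=6)
Line 10: ['message', 'dog', 'I'] (min_width=13, slack=0)
Line 11: ['my', 'read'] (min_width=7, slack=6)

Answer: |waterfall    |
|grass grass a|
|sleepy       |
|standard  sun|
|rain   desert|
|owl  hospital|
|box      read|
|cherry       |
|diamond      |
|message dog I|
|my read      |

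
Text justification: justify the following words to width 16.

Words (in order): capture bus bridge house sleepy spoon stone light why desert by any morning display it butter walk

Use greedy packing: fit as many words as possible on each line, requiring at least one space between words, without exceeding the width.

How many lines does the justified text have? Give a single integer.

Answer: 7

Derivation:
Line 1: ['capture', 'bus'] (min_width=11, slack=5)
Line 2: ['bridge', 'house'] (min_width=12, slack=4)
Line 3: ['sleepy', 'spoon'] (min_width=12, slack=4)
Line 4: ['stone', 'light', 'why'] (min_width=15, slack=1)
Line 5: ['desert', 'by', 'any'] (min_width=13, slack=3)
Line 6: ['morning', 'display'] (min_width=15, slack=1)
Line 7: ['it', 'butter', 'walk'] (min_width=14, slack=2)
Total lines: 7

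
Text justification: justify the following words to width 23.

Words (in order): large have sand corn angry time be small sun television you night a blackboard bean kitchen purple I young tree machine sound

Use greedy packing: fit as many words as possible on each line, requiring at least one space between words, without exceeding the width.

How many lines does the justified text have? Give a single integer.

Line 1: ['large', 'have', 'sand', 'corn'] (min_width=20, slack=3)
Line 2: ['angry', 'time', 'be', 'small', 'sun'] (min_width=23, slack=0)
Line 3: ['television', 'you', 'night', 'a'] (min_width=22, slack=1)
Line 4: ['blackboard', 'bean', 'kitchen'] (min_width=23, slack=0)
Line 5: ['purple', 'I', 'young', 'tree'] (min_width=19, slack=4)
Line 6: ['machine', 'sound'] (min_width=13, slack=10)
Total lines: 6

Answer: 6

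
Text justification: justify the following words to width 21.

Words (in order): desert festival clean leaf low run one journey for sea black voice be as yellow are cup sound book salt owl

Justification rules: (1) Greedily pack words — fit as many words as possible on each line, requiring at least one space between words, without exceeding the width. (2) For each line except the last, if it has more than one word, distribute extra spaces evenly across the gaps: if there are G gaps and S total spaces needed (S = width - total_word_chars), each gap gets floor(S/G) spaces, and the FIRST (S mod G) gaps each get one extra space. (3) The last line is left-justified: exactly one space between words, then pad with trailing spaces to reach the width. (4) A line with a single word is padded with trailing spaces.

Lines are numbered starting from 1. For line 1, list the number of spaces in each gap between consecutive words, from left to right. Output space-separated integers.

Line 1: ['desert', 'festival', 'clean'] (min_width=21, slack=0)
Line 2: ['leaf', 'low', 'run', 'one'] (min_width=16, slack=5)
Line 3: ['journey', 'for', 'sea', 'black'] (min_width=21, slack=0)
Line 4: ['voice', 'be', 'as', 'yellow'] (min_width=18, slack=3)
Line 5: ['are', 'cup', 'sound', 'book'] (min_width=18, slack=3)
Line 6: ['salt', 'owl'] (min_width=8, slack=13)

Answer: 1 1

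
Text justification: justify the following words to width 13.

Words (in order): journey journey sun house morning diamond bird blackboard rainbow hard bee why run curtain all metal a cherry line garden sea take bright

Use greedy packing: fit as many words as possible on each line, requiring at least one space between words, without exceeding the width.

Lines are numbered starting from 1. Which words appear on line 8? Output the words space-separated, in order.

Answer: curtain all

Derivation:
Line 1: ['journey'] (min_width=7, slack=6)
Line 2: ['journey', 'sun'] (min_width=11, slack=2)
Line 3: ['house', 'morning'] (min_width=13, slack=0)
Line 4: ['diamond', 'bird'] (min_width=12, slack=1)
Line 5: ['blackboard'] (min_width=10, slack=3)
Line 6: ['rainbow', 'hard'] (min_width=12, slack=1)
Line 7: ['bee', 'why', 'run'] (min_width=11, slack=2)
Line 8: ['curtain', 'all'] (min_width=11, slack=2)
Line 9: ['metal', 'a'] (min_width=7, slack=6)
Line 10: ['cherry', 'line'] (min_width=11, slack=2)
Line 11: ['garden', 'sea'] (min_width=10, slack=3)
Line 12: ['take', 'bright'] (min_width=11, slack=2)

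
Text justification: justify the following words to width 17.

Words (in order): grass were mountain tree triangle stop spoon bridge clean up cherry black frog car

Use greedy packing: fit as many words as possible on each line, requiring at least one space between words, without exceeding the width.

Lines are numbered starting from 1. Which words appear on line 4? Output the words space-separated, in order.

Line 1: ['grass', 'were'] (min_width=10, slack=7)
Line 2: ['mountain', 'tree'] (min_width=13, slack=4)
Line 3: ['triangle', 'stop'] (min_width=13, slack=4)
Line 4: ['spoon', 'bridge'] (min_width=12, slack=5)
Line 5: ['clean', 'up', 'cherry'] (min_width=15, slack=2)
Line 6: ['black', 'frog', 'car'] (min_width=14, slack=3)

Answer: spoon bridge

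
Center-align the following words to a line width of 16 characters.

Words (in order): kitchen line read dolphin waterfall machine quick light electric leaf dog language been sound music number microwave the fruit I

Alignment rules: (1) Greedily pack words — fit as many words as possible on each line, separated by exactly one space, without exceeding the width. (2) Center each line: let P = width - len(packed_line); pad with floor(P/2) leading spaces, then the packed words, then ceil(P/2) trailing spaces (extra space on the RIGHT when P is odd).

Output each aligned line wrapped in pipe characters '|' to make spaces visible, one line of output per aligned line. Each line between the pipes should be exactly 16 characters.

Answer: |  kitchen line  |
|  read dolphin  |
|   waterfall    |
| machine quick  |
| light electric |
|    leaf dog    |
| language been  |
|  sound music   |
|number microwave|
|  the fruit I   |

Derivation:
Line 1: ['kitchen', 'line'] (min_width=12, slack=4)
Line 2: ['read', 'dolphin'] (min_width=12, slack=4)
Line 3: ['waterfall'] (min_width=9, slack=7)
Line 4: ['machine', 'quick'] (min_width=13, slack=3)
Line 5: ['light', 'electric'] (min_width=14, slack=2)
Line 6: ['leaf', 'dog'] (min_width=8, slack=8)
Line 7: ['language', 'been'] (min_width=13, slack=3)
Line 8: ['sound', 'music'] (min_width=11, slack=5)
Line 9: ['number', 'microwave'] (min_width=16, slack=0)
Line 10: ['the', 'fruit', 'I'] (min_width=11, slack=5)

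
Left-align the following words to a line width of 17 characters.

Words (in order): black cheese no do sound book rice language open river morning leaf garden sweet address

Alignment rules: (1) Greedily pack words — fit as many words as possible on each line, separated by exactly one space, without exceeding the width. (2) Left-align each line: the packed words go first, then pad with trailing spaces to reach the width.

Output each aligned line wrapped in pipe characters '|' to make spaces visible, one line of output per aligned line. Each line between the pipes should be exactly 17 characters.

Answer: |black cheese no  |
|do sound book    |
|rice language    |
|open river       |
|morning leaf     |
|garden sweet     |
|address          |

Derivation:
Line 1: ['black', 'cheese', 'no'] (min_width=15, slack=2)
Line 2: ['do', 'sound', 'book'] (min_width=13, slack=4)
Line 3: ['rice', 'language'] (min_width=13, slack=4)
Line 4: ['open', 'river'] (min_width=10, slack=7)
Line 5: ['morning', 'leaf'] (min_width=12, slack=5)
Line 6: ['garden', 'sweet'] (min_width=12, slack=5)
Line 7: ['address'] (min_width=7, slack=10)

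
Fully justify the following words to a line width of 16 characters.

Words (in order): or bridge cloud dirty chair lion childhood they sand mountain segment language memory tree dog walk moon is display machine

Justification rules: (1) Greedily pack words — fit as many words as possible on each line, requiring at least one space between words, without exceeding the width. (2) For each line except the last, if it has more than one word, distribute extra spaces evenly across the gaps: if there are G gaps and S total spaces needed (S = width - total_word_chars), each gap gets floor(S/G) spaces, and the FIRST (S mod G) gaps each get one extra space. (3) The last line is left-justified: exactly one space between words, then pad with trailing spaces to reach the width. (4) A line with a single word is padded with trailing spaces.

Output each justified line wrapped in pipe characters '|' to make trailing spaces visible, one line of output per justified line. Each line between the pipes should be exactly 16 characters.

Answer: |or  bridge cloud|
|dirty chair lion|
|childhood   they|
|sand    mountain|
|segment language|
|memory  tree dog|
|walk   moon   is|
|display machine |

Derivation:
Line 1: ['or', 'bridge', 'cloud'] (min_width=15, slack=1)
Line 2: ['dirty', 'chair', 'lion'] (min_width=16, slack=0)
Line 3: ['childhood', 'they'] (min_width=14, slack=2)
Line 4: ['sand', 'mountain'] (min_width=13, slack=3)
Line 5: ['segment', 'language'] (min_width=16, slack=0)
Line 6: ['memory', 'tree', 'dog'] (min_width=15, slack=1)
Line 7: ['walk', 'moon', 'is'] (min_width=12, slack=4)
Line 8: ['display', 'machine'] (min_width=15, slack=1)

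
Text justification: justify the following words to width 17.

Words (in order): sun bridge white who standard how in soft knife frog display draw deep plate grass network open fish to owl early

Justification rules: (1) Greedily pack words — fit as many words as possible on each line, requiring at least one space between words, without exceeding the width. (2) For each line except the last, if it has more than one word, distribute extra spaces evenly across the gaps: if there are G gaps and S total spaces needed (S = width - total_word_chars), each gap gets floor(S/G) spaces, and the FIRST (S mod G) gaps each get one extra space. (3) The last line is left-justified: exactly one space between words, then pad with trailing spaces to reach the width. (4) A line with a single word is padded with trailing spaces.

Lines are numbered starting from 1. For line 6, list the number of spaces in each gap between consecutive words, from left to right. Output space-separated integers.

Answer: 1 1

Derivation:
Line 1: ['sun', 'bridge', 'white'] (min_width=16, slack=1)
Line 2: ['who', 'standard', 'how'] (min_width=16, slack=1)
Line 3: ['in', 'soft', 'knife'] (min_width=13, slack=4)
Line 4: ['frog', 'display', 'draw'] (min_width=17, slack=0)
Line 5: ['deep', 'plate', 'grass'] (min_width=16, slack=1)
Line 6: ['network', 'open', 'fish'] (min_width=17, slack=0)
Line 7: ['to', 'owl', 'early'] (min_width=12, slack=5)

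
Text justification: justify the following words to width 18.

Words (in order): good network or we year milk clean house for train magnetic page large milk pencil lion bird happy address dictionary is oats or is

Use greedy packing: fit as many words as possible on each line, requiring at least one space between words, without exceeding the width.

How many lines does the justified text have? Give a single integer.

Line 1: ['good', 'network', 'or', 'we'] (min_width=18, slack=0)
Line 2: ['year', 'milk', 'clean'] (min_width=15, slack=3)
Line 3: ['house', 'for', 'train'] (min_width=15, slack=3)
Line 4: ['magnetic', 'page'] (min_width=13, slack=5)
Line 5: ['large', 'milk', 'pencil'] (min_width=17, slack=1)
Line 6: ['lion', 'bird', 'happy'] (min_width=15, slack=3)
Line 7: ['address', 'dictionary'] (min_width=18, slack=0)
Line 8: ['is', 'oats', 'or', 'is'] (min_width=13, slack=5)
Total lines: 8

Answer: 8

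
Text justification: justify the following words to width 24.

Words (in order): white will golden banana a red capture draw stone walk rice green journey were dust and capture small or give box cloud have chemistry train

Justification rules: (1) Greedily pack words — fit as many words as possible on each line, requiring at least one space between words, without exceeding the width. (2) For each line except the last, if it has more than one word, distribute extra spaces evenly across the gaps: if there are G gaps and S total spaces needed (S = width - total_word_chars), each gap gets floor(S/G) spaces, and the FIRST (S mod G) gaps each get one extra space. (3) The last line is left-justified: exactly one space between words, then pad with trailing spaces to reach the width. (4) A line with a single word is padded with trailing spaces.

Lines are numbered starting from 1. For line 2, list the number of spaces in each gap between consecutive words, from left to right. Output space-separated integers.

Answer: 1 1 1 1

Derivation:
Line 1: ['white', 'will', 'golden', 'banana'] (min_width=24, slack=0)
Line 2: ['a', 'red', 'capture', 'draw', 'stone'] (min_width=24, slack=0)
Line 3: ['walk', 'rice', 'green', 'journey'] (min_width=23, slack=1)
Line 4: ['were', 'dust', 'and', 'capture'] (min_width=21, slack=3)
Line 5: ['small', 'or', 'give', 'box', 'cloud'] (min_width=23, slack=1)
Line 6: ['have', 'chemistry', 'train'] (min_width=20, slack=4)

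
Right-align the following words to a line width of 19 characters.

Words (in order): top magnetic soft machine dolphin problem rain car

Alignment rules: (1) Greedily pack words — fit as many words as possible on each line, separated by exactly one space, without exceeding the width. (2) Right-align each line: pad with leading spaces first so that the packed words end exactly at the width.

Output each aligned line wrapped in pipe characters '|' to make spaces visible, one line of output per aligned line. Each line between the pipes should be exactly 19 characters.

Answer: |  top magnetic soft|
|    machine dolphin|
|   problem rain car|

Derivation:
Line 1: ['top', 'magnetic', 'soft'] (min_width=17, slack=2)
Line 2: ['machine', 'dolphin'] (min_width=15, slack=4)
Line 3: ['problem', 'rain', 'car'] (min_width=16, slack=3)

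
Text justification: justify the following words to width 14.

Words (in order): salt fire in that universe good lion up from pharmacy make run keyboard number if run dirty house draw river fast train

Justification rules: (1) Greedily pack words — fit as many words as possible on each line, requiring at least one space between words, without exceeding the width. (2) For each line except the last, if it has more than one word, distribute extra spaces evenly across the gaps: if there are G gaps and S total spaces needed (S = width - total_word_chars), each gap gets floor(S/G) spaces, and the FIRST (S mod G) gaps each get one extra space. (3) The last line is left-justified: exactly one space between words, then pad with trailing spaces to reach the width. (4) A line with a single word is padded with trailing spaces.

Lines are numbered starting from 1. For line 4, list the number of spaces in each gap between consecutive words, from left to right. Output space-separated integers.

Line 1: ['salt', 'fire', 'in'] (min_width=12, slack=2)
Line 2: ['that', 'universe'] (min_width=13, slack=1)
Line 3: ['good', 'lion', 'up'] (min_width=12, slack=2)
Line 4: ['from', 'pharmacy'] (min_width=13, slack=1)
Line 5: ['make', 'run'] (min_width=8, slack=6)
Line 6: ['keyboard'] (min_width=8, slack=6)
Line 7: ['number', 'if', 'run'] (min_width=13, slack=1)
Line 8: ['dirty', 'house'] (min_width=11, slack=3)
Line 9: ['draw', 'river'] (min_width=10, slack=4)
Line 10: ['fast', 'train'] (min_width=10, slack=4)

Answer: 2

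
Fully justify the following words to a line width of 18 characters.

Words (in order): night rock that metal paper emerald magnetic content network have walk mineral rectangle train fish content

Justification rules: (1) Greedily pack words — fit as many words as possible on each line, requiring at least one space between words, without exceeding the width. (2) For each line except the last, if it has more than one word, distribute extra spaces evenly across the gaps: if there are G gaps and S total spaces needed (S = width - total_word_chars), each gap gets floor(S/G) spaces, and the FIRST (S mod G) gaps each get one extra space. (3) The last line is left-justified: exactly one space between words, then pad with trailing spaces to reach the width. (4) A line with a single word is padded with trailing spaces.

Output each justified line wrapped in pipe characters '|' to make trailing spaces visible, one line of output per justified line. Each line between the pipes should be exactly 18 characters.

Line 1: ['night', 'rock', 'that'] (min_width=15, slack=3)
Line 2: ['metal', 'paper'] (min_width=11, slack=7)
Line 3: ['emerald', 'magnetic'] (min_width=16, slack=2)
Line 4: ['content', 'network'] (min_width=15, slack=3)
Line 5: ['have', 'walk', 'mineral'] (min_width=17, slack=1)
Line 6: ['rectangle', 'train'] (min_width=15, slack=3)
Line 7: ['fish', 'content'] (min_width=12, slack=6)

Answer: |night   rock  that|
|metal        paper|
|emerald   magnetic|
|content    network|
|have  walk mineral|
|rectangle    train|
|fish content      |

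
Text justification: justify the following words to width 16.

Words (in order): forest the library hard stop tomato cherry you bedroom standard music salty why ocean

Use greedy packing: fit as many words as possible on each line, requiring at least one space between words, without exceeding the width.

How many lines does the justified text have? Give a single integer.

Line 1: ['forest', 'the'] (min_width=10, slack=6)
Line 2: ['library', 'hard'] (min_width=12, slack=4)
Line 3: ['stop', 'tomato'] (min_width=11, slack=5)
Line 4: ['cherry', 'you'] (min_width=10, slack=6)
Line 5: ['bedroom', 'standard'] (min_width=16, slack=0)
Line 6: ['music', 'salty', 'why'] (min_width=15, slack=1)
Line 7: ['ocean'] (min_width=5, slack=11)
Total lines: 7

Answer: 7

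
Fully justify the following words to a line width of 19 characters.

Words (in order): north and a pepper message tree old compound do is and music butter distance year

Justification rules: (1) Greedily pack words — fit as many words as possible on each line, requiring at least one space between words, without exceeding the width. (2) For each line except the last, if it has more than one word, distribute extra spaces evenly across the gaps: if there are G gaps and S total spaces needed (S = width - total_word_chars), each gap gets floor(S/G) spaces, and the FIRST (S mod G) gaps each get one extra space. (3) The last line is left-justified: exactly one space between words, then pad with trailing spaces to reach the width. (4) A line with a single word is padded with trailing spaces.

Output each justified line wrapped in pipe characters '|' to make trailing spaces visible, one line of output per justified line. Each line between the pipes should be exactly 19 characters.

Line 1: ['north', 'and', 'a', 'pepper'] (min_width=18, slack=1)
Line 2: ['message', 'tree', 'old'] (min_width=16, slack=3)
Line 3: ['compound', 'do', 'is', 'and'] (min_width=18, slack=1)
Line 4: ['music', 'butter'] (min_width=12, slack=7)
Line 5: ['distance', 'year'] (min_width=13, slack=6)

Answer: |north  and a pepper|
|message   tree  old|
|compound  do is and|
|music        butter|
|distance year      |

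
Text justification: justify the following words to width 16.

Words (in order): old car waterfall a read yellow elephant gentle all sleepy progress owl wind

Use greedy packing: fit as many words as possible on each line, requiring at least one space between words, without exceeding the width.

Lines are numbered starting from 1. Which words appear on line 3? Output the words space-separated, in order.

Answer: yellow elephant

Derivation:
Line 1: ['old', 'car'] (min_width=7, slack=9)
Line 2: ['waterfall', 'a', 'read'] (min_width=16, slack=0)
Line 3: ['yellow', 'elephant'] (min_width=15, slack=1)
Line 4: ['gentle', 'all'] (min_width=10, slack=6)
Line 5: ['sleepy', 'progress'] (min_width=15, slack=1)
Line 6: ['owl', 'wind'] (min_width=8, slack=8)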